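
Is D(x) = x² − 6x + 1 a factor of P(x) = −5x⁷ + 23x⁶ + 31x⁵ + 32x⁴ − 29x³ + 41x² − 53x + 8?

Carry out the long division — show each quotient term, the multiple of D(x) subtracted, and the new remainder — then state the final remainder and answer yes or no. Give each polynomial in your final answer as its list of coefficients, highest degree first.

Step 1: lead(−5x⁷ + 23x⁶ + 31x⁵ + 32x⁴ − 29x³ + 41x² − 53x + 8) ÷ lead(D) = −5x⁷ ÷ x² = −5x⁵. Subtract (−5x⁵)·D = −5x⁷ + 30x⁶ − 5x⁵. Remainder: −7x⁶ + 36x⁵ + 32x⁴ − 29x³ + 41x² − 53x + 8.
Step 2: lead(−7x⁶ + 36x⁵ + 32x⁴ − 29x³ + 41x² − 53x + 8) ÷ lead(D) = −7x⁶ ÷ x² = −7x⁴. Subtract (−7x⁴)·D = −7x⁶ + 42x⁵ − 7x⁴. Remainder: −6x⁵ + 39x⁴ − 29x³ + 41x² − 53x + 8.
Step 3: lead(−6x⁵ + 39x⁴ − 29x³ + 41x² − 53x + 8) ÷ lead(D) = −6x⁵ ÷ x² = −6x³. Subtract (−6x³)·D = −6x⁵ + 36x⁴ − 6x³. Remainder: 3x⁴ − 23x³ + 41x² − 53x + 8.
Step 4: lead(3x⁴ − 23x³ + 41x² − 53x + 8) ÷ lead(D) = 3x⁴ ÷ x² = 3x². Subtract (3x²)·D = 3x⁴ − 18x³ + 3x². Remainder: −5x³ + 38x² − 53x + 8.
Step 5: lead(−5x³ + 38x² − 53x + 8) ÷ lead(D) = −5x³ ÷ x² = −5x. Subtract (−5x)·D = −5x³ + 30x² − 5x. Remainder: 8x² − 48x + 8.
Step 6: lead(8x² − 48x + 8) ÷ lead(D) = 8x² ÷ x² = 8. Subtract (8)·D = 8x² − 48x + 8. Remainder: 0.

R = [0], so D(x) is a factor of P(x). yes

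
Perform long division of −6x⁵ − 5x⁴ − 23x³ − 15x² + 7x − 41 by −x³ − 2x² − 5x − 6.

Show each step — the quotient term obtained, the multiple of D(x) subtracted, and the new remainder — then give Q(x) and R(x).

Q(x) = 6x² − 7x + 7; R(x) = 1

Step 1: lead(−6x⁵ − 5x⁴ − 23x³ − 15x² + 7x − 41) ÷ lead(D) = −6x⁵ ÷ −x³ = 6x². Subtract (6x²)·D = −6x⁵ − 12x⁴ − 30x³ − 36x². Remainder: 7x⁴ + 7x³ + 21x² + 7x − 41.
Step 2: lead(7x⁴ + 7x³ + 21x² + 7x − 41) ÷ lead(D) = 7x⁴ ÷ −x³ = −7x. Subtract (−7x)·D = 7x⁴ + 14x³ + 35x² + 42x. Remainder: −7x³ − 14x² − 35x − 41.
Step 3: lead(−7x³ − 14x² − 35x − 41) ÷ lead(D) = −7x³ ÷ −x³ = 7. Subtract (7)·D = −7x³ − 14x² − 35x − 42. Remainder: 1.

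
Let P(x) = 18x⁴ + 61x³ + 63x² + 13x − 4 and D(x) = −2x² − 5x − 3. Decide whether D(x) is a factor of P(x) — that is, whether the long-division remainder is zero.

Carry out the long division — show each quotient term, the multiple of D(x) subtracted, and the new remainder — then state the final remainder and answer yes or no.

R(x) = −x + 2, so D(x) is not a factor of P(x). no

Step 1: lead(18x⁴ + 61x³ + 63x² + 13x − 4) ÷ lead(D) = 18x⁴ ÷ −2x² = −9x². Subtract (−9x²)·D = 18x⁴ + 45x³ + 27x². Remainder: 16x³ + 36x² + 13x − 4.
Step 2: lead(16x³ + 36x² + 13x − 4) ÷ lead(D) = 16x³ ÷ −2x² = −8x. Subtract (−8x)·D = 16x³ + 40x² + 24x. Remainder: −4x² − 11x − 4.
Step 3: lead(−4x² − 11x − 4) ÷ lead(D) = −4x² ÷ −2x² = 2. Subtract (2)·D = −4x² − 10x − 6. Remainder: −x + 2.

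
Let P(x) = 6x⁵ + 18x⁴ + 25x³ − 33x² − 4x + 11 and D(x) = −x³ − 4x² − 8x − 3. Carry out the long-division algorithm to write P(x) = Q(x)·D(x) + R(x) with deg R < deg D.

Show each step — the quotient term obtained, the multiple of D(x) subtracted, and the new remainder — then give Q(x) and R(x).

Step 1: lead(6x⁵ + 18x⁴ + 25x³ − 33x² − 4x + 11) ÷ lead(D) = 6x⁵ ÷ −x³ = −6x². Subtract (−6x²)·D = 6x⁵ + 24x⁴ + 48x³ + 18x². Remainder: −6x⁴ − 23x³ − 51x² − 4x + 11.
Step 2: lead(−6x⁴ − 23x³ − 51x² − 4x + 11) ÷ lead(D) = −6x⁴ ÷ −x³ = 6x. Subtract (6x)·D = −6x⁴ − 24x³ − 48x² − 18x. Remainder: x³ − 3x² + 14x + 11.
Step 3: lead(x³ − 3x² + 14x + 11) ÷ lead(D) = x³ ÷ −x³ = −1. Subtract (−1)·D = x³ + 4x² + 8x + 3. Remainder: −7x² + 6x + 8.

Q(x) = −6x² + 6x − 1; R(x) = −7x² + 6x + 8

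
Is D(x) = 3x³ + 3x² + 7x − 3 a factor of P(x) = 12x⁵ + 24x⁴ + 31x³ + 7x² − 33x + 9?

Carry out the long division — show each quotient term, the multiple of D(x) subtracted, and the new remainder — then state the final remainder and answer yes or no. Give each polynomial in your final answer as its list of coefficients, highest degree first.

Step 1: lead(12x⁵ + 24x⁴ + 31x³ + 7x² − 33x + 9) ÷ lead(D) = 12x⁵ ÷ 3x³ = 4x². Subtract (4x²)·D = 12x⁵ + 12x⁴ + 28x³ − 12x². Remainder: 12x⁴ + 3x³ + 19x² − 33x + 9.
Step 2: lead(12x⁴ + 3x³ + 19x² − 33x + 9) ÷ lead(D) = 12x⁴ ÷ 3x³ = 4x. Subtract (4x)·D = 12x⁴ + 12x³ + 28x² − 12x. Remainder: −9x³ − 9x² − 21x + 9.
Step 3: lead(−9x³ − 9x² − 21x + 9) ÷ lead(D) = −9x³ ÷ 3x³ = −3. Subtract (−3)·D = −9x³ − 9x² − 21x + 9. Remainder: 0.

R = [0], so D(x) is a factor of P(x). yes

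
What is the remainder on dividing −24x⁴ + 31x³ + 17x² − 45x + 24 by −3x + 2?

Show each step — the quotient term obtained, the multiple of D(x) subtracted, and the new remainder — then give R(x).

Step 1: lead(−24x⁴ + 31x³ + 17x² − 45x + 24) ÷ lead(D) = −24x⁴ ÷ −3x = 8x³. Subtract (8x³)·D = −24x⁴ + 16x³. Remainder: 15x³ + 17x² − 45x + 24.
Step 2: lead(15x³ + 17x² − 45x + 24) ÷ lead(D) = 15x³ ÷ −3x = −5x². Subtract (−5x²)·D = 15x³ − 10x². Remainder: 27x² − 45x + 24.
Step 3: lead(27x² − 45x + 24) ÷ lead(D) = 27x² ÷ −3x = −9x. Subtract (−9x)·D = 27x² − 18x. Remainder: −27x + 24.
Step 4: lead(−27x + 24) ÷ lead(D) = −27x ÷ −3x = 9. Subtract (9)·D = −27x + 18. Remainder: 6.

R(x) = 6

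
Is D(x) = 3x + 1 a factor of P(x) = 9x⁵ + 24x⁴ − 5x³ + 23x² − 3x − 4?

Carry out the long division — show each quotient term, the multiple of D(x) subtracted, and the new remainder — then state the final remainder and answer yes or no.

R(x) = 0, so D(x) is a factor of P(x). yes

Step 1: lead(9x⁵ + 24x⁴ − 5x³ + 23x² − 3x − 4) ÷ lead(D) = 9x⁵ ÷ 3x = 3x⁴. Subtract (3x⁴)·D = 9x⁵ + 3x⁴. Remainder: 21x⁴ − 5x³ + 23x² − 3x − 4.
Step 2: lead(21x⁴ − 5x³ + 23x² − 3x − 4) ÷ lead(D) = 21x⁴ ÷ 3x = 7x³. Subtract (7x³)·D = 21x⁴ + 7x³. Remainder: −12x³ + 23x² − 3x − 4.
Step 3: lead(−12x³ + 23x² − 3x − 4) ÷ lead(D) = −12x³ ÷ 3x = −4x². Subtract (−4x²)·D = −12x³ − 4x². Remainder: 27x² − 3x − 4.
Step 4: lead(27x² − 3x − 4) ÷ lead(D) = 27x² ÷ 3x = 9x. Subtract (9x)·D = 27x² + 9x. Remainder: −12x − 4.
Step 5: lead(−12x − 4) ÷ lead(D) = −12x ÷ 3x = −4. Subtract (−4)·D = −12x − 4. Remainder: 0.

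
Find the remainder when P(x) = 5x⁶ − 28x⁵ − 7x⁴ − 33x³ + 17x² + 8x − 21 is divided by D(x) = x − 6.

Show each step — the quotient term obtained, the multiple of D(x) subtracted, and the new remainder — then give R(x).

R(x) = −9

Step 1: lead(5x⁶ − 28x⁵ − 7x⁴ − 33x³ + 17x² + 8x − 21) ÷ lead(D) = 5x⁶ ÷ x = 5x⁵. Subtract (5x⁵)·D = 5x⁶ − 30x⁵. Remainder: 2x⁵ − 7x⁴ − 33x³ + 17x² + 8x − 21.
Step 2: lead(2x⁵ − 7x⁴ − 33x³ + 17x² + 8x − 21) ÷ lead(D) = 2x⁵ ÷ x = 2x⁴. Subtract (2x⁴)·D = 2x⁵ − 12x⁴. Remainder: 5x⁴ − 33x³ + 17x² + 8x − 21.
Step 3: lead(5x⁴ − 33x³ + 17x² + 8x − 21) ÷ lead(D) = 5x⁴ ÷ x = 5x³. Subtract (5x³)·D = 5x⁴ − 30x³. Remainder: −3x³ + 17x² + 8x − 21.
Step 4: lead(−3x³ + 17x² + 8x − 21) ÷ lead(D) = −3x³ ÷ x = −3x². Subtract (−3x²)·D = −3x³ + 18x². Remainder: −x² + 8x − 21.
Step 5: lead(−x² + 8x − 21) ÷ lead(D) = −x² ÷ x = −x. Subtract (−x)·D = −x² + 6x. Remainder: 2x − 21.
Step 6: lead(2x − 21) ÷ lead(D) = 2x ÷ x = 2. Subtract (2)·D = 2x − 12. Remainder: −9.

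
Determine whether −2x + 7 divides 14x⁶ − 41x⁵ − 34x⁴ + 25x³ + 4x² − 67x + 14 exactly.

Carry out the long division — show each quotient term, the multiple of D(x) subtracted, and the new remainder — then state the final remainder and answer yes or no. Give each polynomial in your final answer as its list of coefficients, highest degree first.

Step 1: lead(14x⁶ − 41x⁵ − 34x⁴ + 25x³ + 4x² − 67x + 14) ÷ lead(D) = 14x⁶ ÷ −2x = −7x⁵. Subtract (−7x⁵)·D = 14x⁶ − 49x⁵. Remainder: 8x⁵ − 34x⁴ + 25x³ + 4x² − 67x + 14.
Step 2: lead(8x⁵ − 34x⁴ + 25x³ + 4x² − 67x + 14) ÷ lead(D) = 8x⁵ ÷ −2x = −4x⁴. Subtract (−4x⁴)·D = 8x⁵ − 28x⁴. Remainder: −6x⁴ + 25x³ + 4x² − 67x + 14.
Step 3: lead(−6x⁴ + 25x³ + 4x² − 67x + 14) ÷ lead(D) = −6x⁴ ÷ −2x = 3x³. Subtract (3x³)·D = −6x⁴ + 21x³. Remainder: 4x³ + 4x² − 67x + 14.
Step 4: lead(4x³ + 4x² − 67x + 14) ÷ lead(D) = 4x³ ÷ −2x = −2x². Subtract (−2x²)·D = 4x³ − 14x². Remainder: 18x² − 67x + 14.
Step 5: lead(18x² − 67x + 14) ÷ lead(D) = 18x² ÷ −2x = −9x. Subtract (−9x)·D = 18x² − 63x. Remainder: −4x + 14.
Step 6: lead(−4x + 14) ÷ lead(D) = −4x ÷ −2x = 2. Subtract (2)·D = −4x + 14. Remainder: 0.

R = [0], so D(x) is a factor of P(x). yes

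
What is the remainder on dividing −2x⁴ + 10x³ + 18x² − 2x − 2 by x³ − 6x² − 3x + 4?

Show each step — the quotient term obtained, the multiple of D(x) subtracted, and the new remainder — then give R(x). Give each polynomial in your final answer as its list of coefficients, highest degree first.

Step 1: lead(−2x⁴ + 10x³ + 18x² − 2x − 2) ÷ lead(D) = −2x⁴ ÷ x³ = −2x. Subtract (−2x)·D = −2x⁴ + 12x³ + 6x² − 8x. Remainder: −2x³ + 12x² + 6x − 2.
Step 2: lead(−2x³ + 12x² + 6x − 2) ÷ lead(D) = −2x³ ÷ x³ = −2. Subtract (−2)·D = −2x³ + 12x² + 6x − 8. Remainder: 6.

R = [6]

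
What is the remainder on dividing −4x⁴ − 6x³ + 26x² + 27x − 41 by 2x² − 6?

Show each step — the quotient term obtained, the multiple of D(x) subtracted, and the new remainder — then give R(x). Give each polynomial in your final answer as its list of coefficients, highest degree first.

Step 1: lead(−4x⁴ − 6x³ + 26x² + 27x − 41) ÷ lead(D) = −4x⁴ ÷ 2x² = −2x². Subtract (−2x²)·D = −4x⁴ + 12x². Remainder: −6x³ + 14x² + 27x − 41.
Step 2: lead(−6x³ + 14x² + 27x − 41) ÷ lead(D) = −6x³ ÷ 2x² = −3x. Subtract (−3x)·D = −6x³ + 18x. Remainder: 14x² + 9x − 41.
Step 3: lead(14x² + 9x − 41) ÷ lead(D) = 14x² ÷ 2x² = 7. Subtract (7)·D = 14x² − 42. Remainder: 9x + 1.

R = [9, 1]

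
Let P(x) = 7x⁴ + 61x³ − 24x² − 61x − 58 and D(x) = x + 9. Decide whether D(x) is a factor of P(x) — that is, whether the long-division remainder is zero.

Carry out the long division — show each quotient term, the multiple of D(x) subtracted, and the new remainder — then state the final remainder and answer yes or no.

Step 1: lead(7x⁴ + 61x³ − 24x² − 61x − 58) ÷ lead(D) = 7x⁴ ÷ x = 7x³. Subtract (7x³)·D = 7x⁴ + 63x³. Remainder: −2x³ − 24x² − 61x − 58.
Step 2: lead(−2x³ − 24x² − 61x − 58) ÷ lead(D) = −2x³ ÷ x = −2x². Subtract (−2x²)·D = −2x³ − 18x². Remainder: −6x² − 61x − 58.
Step 3: lead(−6x² − 61x − 58) ÷ lead(D) = −6x² ÷ x = −6x. Subtract (−6x)·D = −6x² − 54x. Remainder: −7x − 58.
Step 4: lead(−7x − 58) ÷ lead(D) = −7x ÷ x = −7. Subtract (−7)·D = −7x − 63. Remainder: 5.

R(x) = 5, so D(x) is not a factor of P(x). no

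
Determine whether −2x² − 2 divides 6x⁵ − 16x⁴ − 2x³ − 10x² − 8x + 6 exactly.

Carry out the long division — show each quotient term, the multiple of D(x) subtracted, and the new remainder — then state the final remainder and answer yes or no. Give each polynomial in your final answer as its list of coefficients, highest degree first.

R = [0], so D(x) is a factor of P(x). yes

Step 1: lead(6x⁵ − 16x⁴ − 2x³ − 10x² − 8x + 6) ÷ lead(D) = 6x⁵ ÷ −2x² = −3x³. Subtract (−3x³)·D = 6x⁵ + 6x³. Remainder: −16x⁴ − 8x³ − 10x² − 8x + 6.
Step 2: lead(−16x⁴ − 8x³ − 10x² − 8x + 6) ÷ lead(D) = −16x⁴ ÷ −2x² = 8x². Subtract (8x²)·D = −16x⁴ − 16x². Remainder: −8x³ + 6x² − 8x + 6.
Step 3: lead(−8x³ + 6x² − 8x + 6) ÷ lead(D) = −8x³ ÷ −2x² = 4x. Subtract (4x)·D = −8x³ − 8x. Remainder: 6x² + 6.
Step 4: lead(6x² + 6) ÷ lead(D) = 6x² ÷ −2x² = −3. Subtract (−3)·D = 6x² + 6. Remainder: 0.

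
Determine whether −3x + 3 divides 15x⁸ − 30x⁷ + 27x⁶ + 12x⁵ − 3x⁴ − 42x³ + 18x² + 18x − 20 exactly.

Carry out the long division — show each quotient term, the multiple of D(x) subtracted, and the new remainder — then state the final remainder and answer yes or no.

R(x) = −5, so D(x) is not a factor of P(x). no

Step 1: lead(15x⁸ − 30x⁷ + 27x⁶ + 12x⁵ − 3x⁴ − 42x³ + 18x² + 18x − 20) ÷ lead(D) = 15x⁸ ÷ −3x = −5x⁷. Subtract (−5x⁷)·D = 15x⁸ − 15x⁷. Remainder: −15x⁷ + 27x⁶ + 12x⁵ − 3x⁴ − 42x³ + 18x² + 18x − 20.
Step 2: lead(−15x⁷ + 27x⁶ + 12x⁵ − 3x⁴ − 42x³ + 18x² + 18x − 20) ÷ lead(D) = −15x⁷ ÷ −3x = 5x⁶. Subtract (5x⁶)·D = −15x⁷ + 15x⁶. Remainder: 12x⁶ + 12x⁵ − 3x⁴ − 42x³ + 18x² + 18x − 20.
Step 3: lead(12x⁶ + 12x⁵ − 3x⁴ − 42x³ + 18x² + 18x − 20) ÷ lead(D) = 12x⁶ ÷ −3x = −4x⁵. Subtract (−4x⁵)·D = 12x⁶ − 12x⁵. Remainder: 24x⁵ − 3x⁴ − 42x³ + 18x² + 18x − 20.
Step 4: lead(24x⁵ − 3x⁴ − 42x³ + 18x² + 18x − 20) ÷ lead(D) = 24x⁵ ÷ −3x = −8x⁴. Subtract (−8x⁴)·D = 24x⁵ − 24x⁴. Remainder: 21x⁴ − 42x³ + 18x² + 18x − 20.
Step 5: lead(21x⁴ − 42x³ + 18x² + 18x − 20) ÷ lead(D) = 21x⁴ ÷ −3x = −7x³. Subtract (−7x³)·D = 21x⁴ − 21x³. Remainder: −21x³ + 18x² + 18x − 20.
Step 6: lead(−21x³ + 18x² + 18x − 20) ÷ lead(D) = −21x³ ÷ −3x = 7x². Subtract (7x²)·D = −21x³ + 21x². Remainder: −3x² + 18x − 20.
Step 7: lead(−3x² + 18x − 20) ÷ lead(D) = −3x² ÷ −3x = x. Subtract (x)·D = −3x² + 3x. Remainder: 15x − 20.
Step 8: lead(15x − 20) ÷ lead(D) = 15x ÷ −3x = −5. Subtract (−5)·D = 15x − 15. Remainder: −5.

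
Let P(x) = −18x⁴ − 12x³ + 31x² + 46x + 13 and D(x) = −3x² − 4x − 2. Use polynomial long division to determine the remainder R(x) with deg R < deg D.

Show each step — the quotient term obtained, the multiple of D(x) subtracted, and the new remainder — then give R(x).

Step 1: lead(−18x⁴ − 12x³ + 31x² + 46x + 13) ÷ lead(D) = −18x⁴ ÷ −3x² = 6x². Subtract (6x²)·D = −18x⁴ − 24x³ − 12x². Remainder: 12x³ + 43x² + 46x + 13.
Step 2: lead(12x³ + 43x² + 46x + 13) ÷ lead(D) = 12x³ ÷ −3x² = −4x. Subtract (−4x)·D = 12x³ + 16x² + 8x. Remainder: 27x² + 38x + 13.
Step 3: lead(27x² + 38x + 13) ÷ lead(D) = 27x² ÷ −3x² = −9. Subtract (−9)·D = 27x² + 36x + 18. Remainder: 2x − 5.

R(x) = 2x − 5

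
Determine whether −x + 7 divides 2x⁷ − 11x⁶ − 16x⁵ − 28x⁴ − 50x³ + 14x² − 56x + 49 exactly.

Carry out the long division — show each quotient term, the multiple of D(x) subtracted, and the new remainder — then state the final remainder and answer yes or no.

R(x) = 0, so D(x) is a factor of P(x). yes

Step 1: lead(2x⁷ − 11x⁶ − 16x⁵ − 28x⁴ − 50x³ + 14x² − 56x + 49) ÷ lead(D) = 2x⁷ ÷ −x = −2x⁶. Subtract (−2x⁶)·D = 2x⁷ − 14x⁶. Remainder: 3x⁶ − 16x⁵ − 28x⁴ − 50x³ + 14x² − 56x + 49.
Step 2: lead(3x⁶ − 16x⁵ − 28x⁴ − 50x³ + 14x² − 56x + 49) ÷ lead(D) = 3x⁶ ÷ −x = −3x⁵. Subtract (−3x⁵)·D = 3x⁶ − 21x⁵. Remainder: 5x⁵ − 28x⁴ − 50x³ + 14x² − 56x + 49.
Step 3: lead(5x⁵ − 28x⁴ − 50x³ + 14x² − 56x + 49) ÷ lead(D) = 5x⁵ ÷ −x = −5x⁴. Subtract (−5x⁴)·D = 5x⁵ − 35x⁴. Remainder: 7x⁴ − 50x³ + 14x² − 56x + 49.
Step 4: lead(7x⁴ − 50x³ + 14x² − 56x + 49) ÷ lead(D) = 7x⁴ ÷ −x = −7x³. Subtract (−7x³)·D = 7x⁴ − 49x³. Remainder: −x³ + 14x² − 56x + 49.
Step 5: lead(−x³ + 14x² − 56x + 49) ÷ lead(D) = −x³ ÷ −x = x². Subtract (x²)·D = −x³ + 7x². Remainder: 7x² − 56x + 49.
Step 6: lead(7x² − 56x + 49) ÷ lead(D) = 7x² ÷ −x = −7x. Subtract (−7x)·D = 7x² − 49x. Remainder: −7x + 49.
Step 7: lead(−7x + 49) ÷ lead(D) = −7x ÷ −x = 7. Subtract (7)·D = −7x + 49. Remainder: 0.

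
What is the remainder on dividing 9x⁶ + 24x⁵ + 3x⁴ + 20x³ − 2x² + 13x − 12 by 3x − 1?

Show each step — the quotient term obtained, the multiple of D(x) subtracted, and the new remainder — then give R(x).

R(x) = −7

Step 1: lead(9x⁶ + 24x⁵ + 3x⁴ + 20x³ − 2x² + 13x − 12) ÷ lead(D) = 9x⁶ ÷ 3x = 3x⁵. Subtract (3x⁵)·D = 9x⁶ − 3x⁵. Remainder: 27x⁵ + 3x⁴ + 20x³ − 2x² + 13x − 12.
Step 2: lead(27x⁵ + 3x⁴ + 20x³ − 2x² + 13x − 12) ÷ lead(D) = 27x⁵ ÷ 3x = 9x⁴. Subtract (9x⁴)·D = 27x⁵ − 9x⁴. Remainder: 12x⁴ + 20x³ − 2x² + 13x − 12.
Step 3: lead(12x⁴ + 20x³ − 2x² + 13x − 12) ÷ lead(D) = 12x⁴ ÷ 3x = 4x³. Subtract (4x³)·D = 12x⁴ − 4x³. Remainder: 24x³ − 2x² + 13x − 12.
Step 4: lead(24x³ − 2x² + 13x − 12) ÷ lead(D) = 24x³ ÷ 3x = 8x². Subtract (8x²)·D = 24x³ − 8x². Remainder: 6x² + 13x − 12.
Step 5: lead(6x² + 13x − 12) ÷ lead(D) = 6x² ÷ 3x = 2x. Subtract (2x)·D = 6x² − 2x. Remainder: 15x − 12.
Step 6: lead(15x − 12) ÷ lead(D) = 15x ÷ 3x = 5. Subtract (5)·D = 15x − 5. Remainder: −7.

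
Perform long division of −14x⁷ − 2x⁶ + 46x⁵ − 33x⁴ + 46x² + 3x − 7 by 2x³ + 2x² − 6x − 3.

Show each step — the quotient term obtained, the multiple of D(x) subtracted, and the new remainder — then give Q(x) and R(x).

Step 1: lead(−14x⁷ − 2x⁶ + 46x⁵ − 33x⁴ + 46x² + 3x − 7) ÷ lead(D) = −14x⁷ ÷ 2x³ = −7x⁴. Subtract (−7x⁴)·D = −14x⁷ − 14x⁶ + 42x⁵ + 21x⁴. Remainder: 12x⁶ + 4x⁵ − 54x⁴ + 46x² + 3x − 7.
Step 2: lead(12x⁶ + 4x⁵ − 54x⁴ + 46x² + 3x − 7) ÷ lead(D) = 12x⁶ ÷ 2x³ = 6x³. Subtract (6x³)·D = 12x⁶ + 12x⁵ − 36x⁴ − 18x³. Remainder: −8x⁵ − 18x⁴ + 18x³ + 46x² + 3x − 7.
Step 3: lead(−8x⁵ − 18x⁴ + 18x³ + 46x² + 3x − 7) ÷ lead(D) = −8x⁵ ÷ 2x³ = −4x². Subtract (−4x²)·D = −8x⁵ − 8x⁴ + 24x³ + 12x². Remainder: −10x⁴ − 6x³ + 34x² + 3x − 7.
Step 4: lead(−10x⁴ − 6x³ + 34x² + 3x − 7) ÷ lead(D) = −10x⁴ ÷ 2x³ = −5x. Subtract (−5x)·D = −10x⁴ − 10x³ + 30x² + 15x. Remainder: 4x³ + 4x² − 12x − 7.
Step 5: lead(4x³ + 4x² − 12x − 7) ÷ lead(D) = 4x³ ÷ 2x³ = 2. Subtract (2)·D = 4x³ + 4x² − 12x − 6. Remainder: −1.

Q(x) = −7x⁴ + 6x³ − 4x² − 5x + 2; R(x) = −1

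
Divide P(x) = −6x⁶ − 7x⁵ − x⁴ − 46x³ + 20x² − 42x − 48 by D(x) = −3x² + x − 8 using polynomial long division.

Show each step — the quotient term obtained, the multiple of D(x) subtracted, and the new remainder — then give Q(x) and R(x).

Q(x) = 2x⁴ + 3x³ − 4x² + 6x + 6; R(x) = 0

Step 1: lead(−6x⁶ − 7x⁵ − x⁴ − 46x³ + 20x² − 42x − 48) ÷ lead(D) = −6x⁶ ÷ −3x² = 2x⁴. Subtract (2x⁴)·D = −6x⁶ + 2x⁵ − 16x⁴. Remainder: −9x⁵ + 15x⁴ − 46x³ + 20x² − 42x − 48.
Step 2: lead(−9x⁵ + 15x⁴ − 46x³ + 20x² − 42x − 48) ÷ lead(D) = −9x⁵ ÷ −3x² = 3x³. Subtract (3x³)·D = −9x⁵ + 3x⁴ − 24x³. Remainder: 12x⁴ − 22x³ + 20x² − 42x − 48.
Step 3: lead(12x⁴ − 22x³ + 20x² − 42x − 48) ÷ lead(D) = 12x⁴ ÷ −3x² = −4x². Subtract (−4x²)·D = 12x⁴ − 4x³ + 32x². Remainder: −18x³ − 12x² − 42x − 48.
Step 4: lead(−18x³ − 12x² − 42x − 48) ÷ lead(D) = −18x³ ÷ −3x² = 6x. Subtract (6x)·D = −18x³ + 6x² − 48x. Remainder: −18x² + 6x − 48.
Step 5: lead(−18x² + 6x − 48) ÷ lead(D) = −18x² ÷ −3x² = 6. Subtract (6)·D = −18x² + 6x − 48. Remainder: 0.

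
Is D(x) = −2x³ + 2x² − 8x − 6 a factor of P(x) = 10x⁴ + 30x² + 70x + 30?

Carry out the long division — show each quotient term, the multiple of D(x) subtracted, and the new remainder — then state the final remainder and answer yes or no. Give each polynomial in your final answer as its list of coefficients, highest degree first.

R = [0], so D(x) is a factor of P(x). yes

Step 1: lead(10x⁴ + 30x² + 70x + 30) ÷ lead(D) = 10x⁴ ÷ −2x³ = −5x. Subtract (−5x)·D = 10x⁴ − 10x³ + 40x² + 30x. Remainder: 10x³ − 10x² + 40x + 30.
Step 2: lead(10x³ − 10x² + 40x + 30) ÷ lead(D) = 10x³ ÷ −2x³ = −5. Subtract (−5)·D = 10x³ − 10x² + 40x + 30. Remainder: 0.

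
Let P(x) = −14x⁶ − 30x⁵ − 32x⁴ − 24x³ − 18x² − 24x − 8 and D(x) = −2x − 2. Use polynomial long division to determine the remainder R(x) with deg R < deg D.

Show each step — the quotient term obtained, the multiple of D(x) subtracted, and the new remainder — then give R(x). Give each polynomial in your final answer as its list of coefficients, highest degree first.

R = [6]

Step 1: lead(−14x⁶ − 30x⁵ − 32x⁴ − 24x³ − 18x² − 24x − 8) ÷ lead(D) = −14x⁶ ÷ −2x = 7x⁵. Subtract (7x⁵)·D = −14x⁶ − 14x⁵. Remainder: −16x⁵ − 32x⁴ − 24x³ − 18x² − 24x − 8.
Step 2: lead(−16x⁵ − 32x⁴ − 24x³ − 18x² − 24x − 8) ÷ lead(D) = −16x⁵ ÷ −2x = 8x⁴. Subtract (8x⁴)·D = −16x⁵ − 16x⁴. Remainder: −16x⁴ − 24x³ − 18x² − 24x − 8.
Step 3: lead(−16x⁴ − 24x³ − 18x² − 24x − 8) ÷ lead(D) = −16x⁴ ÷ −2x = 8x³. Subtract (8x³)·D = −16x⁴ − 16x³. Remainder: −8x³ − 18x² − 24x − 8.
Step 4: lead(−8x³ − 18x² − 24x − 8) ÷ lead(D) = −8x³ ÷ −2x = 4x². Subtract (4x²)·D = −8x³ − 8x². Remainder: −10x² − 24x − 8.
Step 5: lead(−10x² − 24x − 8) ÷ lead(D) = −10x² ÷ −2x = 5x. Subtract (5x)·D = −10x² − 10x. Remainder: −14x − 8.
Step 6: lead(−14x − 8) ÷ lead(D) = −14x ÷ −2x = 7. Subtract (7)·D = −14x − 14. Remainder: 6.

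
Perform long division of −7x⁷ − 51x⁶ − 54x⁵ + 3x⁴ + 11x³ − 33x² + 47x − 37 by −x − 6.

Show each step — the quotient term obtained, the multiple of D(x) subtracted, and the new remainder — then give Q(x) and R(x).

Step 1: lead(−7x⁷ − 51x⁶ − 54x⁵ + 3x⁴ + 11x³ − 33x² + 47x − 37) ÷ lead(D) = −7x⁷ ÷ −x = 7x⁶. Subtract (7x⁶)·D = −7x⁷ − 42x⁶. Remainder: −9x⁶ − 54x⁵ + 3x⁴ + 11x³ − 33x² + 47x − 37.
Step 2: lead(−9x⁶ − 54x⁵ + 3x⁴ + 11x³ − 33x² + 47x − 37) ÷ lead(D) = −9x⁶ ÷ −x = 9x⁵. Subtract (9x⁵)·D = −9x⁶ − 54x⁵. Remainder: 3x⁴ + 11x³ − 33x² + 47x − 37.
Step 3: lead(3x⁴ + 11x³ − 33x² + 47x − 37) ÷ lead(D) = 3x⁴ ÷ −x = −3x³. Subtract (−3x³)·D = 3x⁴ + 18x³. Remainder: −7x³ − 33x² + 47x − 37.
Step 4: lead(−7x³ − 33x² + 47x − 37) ÷ lead(D) = −7x³ ÷ −x = 7x². Subtract (7x²)·D = −7x³ − 42x². Remainder: 9x² + 47x − 37.
Step 5: lead(9x² + 47x − 37) ÷ lead(D) = 9x² ÷ −x = −9x. Subtract (−9x)·D = 9x² + 54x. Remainder: −7x − 37.
Step 6: lead(−7x − 37) ÷ lead(D) = −7x ÷ −x = 7. Subtract (7)·D = −7x − 42. Remainder: 5.

Q(x) = 7x⁶ + 9x⁵ − 3x³ + 7x² − 9x + 7; R(x) = 5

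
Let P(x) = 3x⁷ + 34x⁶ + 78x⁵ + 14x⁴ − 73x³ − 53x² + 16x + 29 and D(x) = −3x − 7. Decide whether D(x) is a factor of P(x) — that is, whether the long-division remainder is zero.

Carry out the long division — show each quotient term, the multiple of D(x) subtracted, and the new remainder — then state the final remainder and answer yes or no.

R(x) = 8, so D(x) is not a factor of P(x). no

Step 1: lead(3x⁷ + 34x⁶ + 78x⁵ + 14x⁴ − 73x³ − 53x² + 16x + 29) ÷ lead(D) = 3x⁷ ÷ −3x = −x⁶. Subtract (−x⁶)·D = 3x⁷ + 7x⁶. Remainder: 27x⁶ + 78x⁵ + 14x⁴ − 73x³ − 53x² + 16x + 29.
Step 2: lead(27x⁶ + 78x⁵ + 14x⁴ − 73x³ − 53x² + 16x + 29) ÷ lead(D) = 27x⁶ ÷ −3x = −9x⁵. Subtract (−9x⁵)·D = 27x⁶ + 63x⁵. Remainder: 15x⁵ + 14x⁴ − 73x³ − 53x² + 16x + 29.
Step 3: lead(15x⁵ + 14x⁴ − 73x³ − 53x² + 16x + 29) ÷ lead(D) = 15x⁵ ÷ −3x = −5x⁴. Subtract (−5x⁴)·D = 15x⁵ + 35x⁴. Remainder: −21x⁴ − 73x³ − 53x² + 16x + 29.
Step 4: lead(−21x⁴ − 73x³ − 53x² + 16x + 29) ÷ lead(D) = −21x⁴ ÷ −3x = 7x³. Subtract (7x³)·D = −21x⁴ − 49x³. Remainder: −24x³ − 53x² + 16x + 29.
Step 5: lead(−24x³ − 53x² + 16x + 29) ÷ lead(D) = −24x³ ÷ −3x = 8x². Subtract (8x²)·D = −24x³ − 56x². Remainder: 3x² + 16x + 29.
Step 6: lead(3x² + 16x + 29) ÷ lead(D) = 3x² ÷ −3x = −x. Subtract (−x)·D = 3x² + 7x. Remainder: 9x + 29.
Step 7: lead(9x + 29) ÷ lead(D) = 9x ÷ −3x = −3. Subtract (−3)·D = 9x + 21. Remainder: 8.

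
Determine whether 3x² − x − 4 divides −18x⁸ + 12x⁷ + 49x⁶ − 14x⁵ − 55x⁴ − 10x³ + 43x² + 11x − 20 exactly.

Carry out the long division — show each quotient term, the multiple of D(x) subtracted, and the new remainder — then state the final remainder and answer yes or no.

Step 1: lead(−18x⁸ + 12x⁷ + 49x⁶ − 14x⁵ − 55x⁴ − 10x³ + 43x² + 11x − 20) ÷ lead(D) = −18x⁸ ÷ 3x² = −6x⁶. Subtract (−6x⁶)·D = −18x⁸ + 6x⁷ + 24x⁶. Remainder: 6x⁷ + 25x⁶ − 14x⁵ − 55x⁴ − 10x³ + 43x² + 11x − 20.
Step 2: lead(6x⁷ + 25x⁶ − 14x⁵ − 55x⁴ − 10x³ + 43x² + 11x − 20) ÷ lead(D) = 6x⁷ ÷ 3x² = 2x⁵. Subtract (2x⁵)·D = 6x⁷ − 2x⁶ − 8x⁵. Remainder: 27x⁶ − 6x⁵ − 55x⁴ − 10x³ + 43x² + 11x − 20.
Step 3: lead(27x⁶ − 6x⁵ − 55x⁴ − 10x³ + 43x² + 11x − 20) ÷ lead(D) = 27x⁶ ÷ 3x² = 9x⁴. Subtract (9x⁴)·D = 27x⁶ − 9x⁵ − 36x⁴. Remainder: 3x⁵ − 19x⁴ − 10x³ + 43x² + 11x − 20.
Step 4: lead(3x⁵ − 19x⁴ − 10x³ + 43x² + 11x − 20) ÷ lead(D) = 3x⁵ ÷ 3x² = x³. Subtract (x³)·D = 3x⁵ − x⁴ − 4x³. Remainder: −18x⁴ − 6x³ + 43x² + 11x − 20.
Step 5: lead(−18x⁴ − 6x³ + 43x² + 11x − 20) ÷ lead(D) = −18x⁴ ÷ 3x² = −6x². Subtract (−6x²)·D = −18x⁴ + 6x³ + 24x². Remainder: −12x³ + 19x² + 11x − 20.
Step 6: lead(−12x³ + 19x² + 11x − 20) ÷ lead(D) = −12x³ ÷ 3x² = −4x. Subtract (−4x)·D = −12x³ + 4x² + 16x. Remainder: 15x² − 5x − 20.
Step 7: lead(15x² − 5x − 20) ÷ lead(D) = 15x² ÷ 3x² = 5. Subtract (5)·D = 15x² − 5x − 20. Remainder: 0.

R(x) = 0, so D(x) is a factor of P(x). yes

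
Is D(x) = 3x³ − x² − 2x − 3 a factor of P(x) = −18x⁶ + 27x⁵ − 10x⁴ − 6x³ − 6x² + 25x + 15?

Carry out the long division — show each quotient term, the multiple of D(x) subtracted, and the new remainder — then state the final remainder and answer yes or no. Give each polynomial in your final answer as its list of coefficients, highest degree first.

Step 1: lead(−18x⁶ + 27x⁵ − 10x⁴ − 6x³ − 6x² + 25x + 15) ÷ lead(D) = −18x⁶ ÷ 3x³ = −6x³. Subtract (−6x³)·D = −18x⁶ + 6x⁵ + 12x⁴ + 18x³. Remainder: 21x⁵ − 22x⁴ − 24x³ − 6x² + 25x + 15.
Step 2: lead(21x⁵ − 22x⁴ − 24x³ − 6x² + 25x + 15) ÷ lead(D) = 21x⁵ ÷ 3x³ = 7x². Subtract (7x²)·D = 21x⁵ − 7x⁴ − 14x³ − 21x². Remainder: −15x⁴ − 10x³ + 15x² + 25x + 15.
Step 3: lead(−15x⁴ − 10x³ + 15x² + 25x + 15) ÷ lead(D) = −15x⁴ ÷ 3x³ = −5x. Subtract (−5x)·D = −15x⁴ + 5x³ + 10x² + 15x. Remainder: −15x³ + 5x² + 10x + 15.
Step 4: lead(−15x³ + 5x² + 10x + 15) ÷ lead(D) = −15x³ ÷ 3x³ = −5. Subtract (−5)·D = −15x³ + 5x² + 10x + 15. Remainder: 0.

R = [0], so D(x) is a factor of P(x). yes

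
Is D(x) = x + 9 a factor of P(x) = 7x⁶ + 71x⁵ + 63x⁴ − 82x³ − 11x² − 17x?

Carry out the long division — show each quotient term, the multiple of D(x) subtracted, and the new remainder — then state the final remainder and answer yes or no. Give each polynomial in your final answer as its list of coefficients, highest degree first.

Step 1: lead(7x⁶ + 71x⁵ + 63x⁴ − 82x³ − 11x² − 17x) ÷ lead(D) = 7x⁶ ÷ x = 7x⁵. Subtract (7x⁵)·D = 7x⁶ + 63x⁵. Remainder: 8x⁵ + 63x⁴ − 82x³ − 11x² − 17x.
Step 2: lead(8x⁵ + 63x⁴ − 82x³ − 11x² − 17x) ÷ lead(D) = 8x⁵ ÷ x = 8x⁴. Subtract (8x⁴)·D = 8x⁵ + 72x⁴. Remainder: −9x⁴ − 82x³ − 11x² − 17x.
Step 3: lead(−9x⁴ − 82x³ − 11x² − 17x) ÷ lead(D) = −9x⁴ ÷ x = −9x³. Subtract (−9x³)·D = −9x⁴ − 81x³. Remainder: −x³ − 11x² − 17x.
Step 4: lead(−x³ − 11x² − 17x) ÷ lead(D) = −x³ ÷ x = −x². Subtract (−x²)·D = −x³ − 9x². Remainder: −2x² − 17x.
Step 5: lead(−2x² − 17x) ÷ lead(D) = −2x² ÷ x = −2x. Subtract (−2x)·D = −2x² − 18x. Remainder: x.
Step 6: lead(x) ÷ lead(D) = x ÷ x = 1. Subtract (1)·D = x + 9. Remainder: −9.

R = [-9], so D(x) is not a factor of P(x). no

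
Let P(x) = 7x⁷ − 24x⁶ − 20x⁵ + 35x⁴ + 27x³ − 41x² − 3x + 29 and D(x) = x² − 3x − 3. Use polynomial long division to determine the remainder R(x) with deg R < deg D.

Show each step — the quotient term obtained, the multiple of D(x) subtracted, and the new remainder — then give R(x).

R(x) = 5

Step 1: lead(7x⁷ − 24x⁶ − 20x⁵ + 35x⁴ + 27x³ − 41x² − 3x + 29) ÷ lead(D) = 7x⁷ ÷ x² = 7x⁵. Subtract (7x⁵)·D = 7x⁷ − 21x⁶ − 21x⁵. Remainder: −3x⁶ + x⁵ + 35x⁴ + 27x³ − 41x² − 3x + 29.
Step 2: lead(−3x⁶ + x⁵ + 35x⁴ + 27x³ − 41x² − 3x + 29) ÷ lead(D) = −3x⁶ ÷ x² = −3x⁴. Subtract (−3x⁴)·D = −3x⁶ + 9x⁵ + 9x⁴. Remainder: −8x⁵ + 26x⁴ + 27x³ − 41x² − 3x + 29.
Step 3: lead(−8x⁵ + 26x⁴ + 27x³ − 41x² − 3x + 29) ÷ lead(D) = −8x⁵ ÷ x² = −8x³. Subtract (−8x³)·D = −8x⁵ + 24x⁴ + 24x³. Remainder: 2x⁴ + 3x³ − 41x² − 3x + 29.
Step 4: lead(2x⁴ + 3x³ − 41x² − 3x + 29) ÷ lead(D) = 2x⁴ ÷ x² = 2x². Subtract (2x²)·D = 2x⁴ − 6x³ − 6x². Remainder: 9x³ − 35x² − 3x + 29.
Step 5: lead(9x³ − 35x² − 3x + 29) ÷ lead(D) = 9x³ ÷ x² = 9x. Subtract (9x)·D = 9x³ − 27x² − 27x. Remainder: −8x² + 24x + 29.
Step 6: lead(−8x² + 24x + 29) ÷ lead(D) = −8x² ÷ x² = −8. Subtract (−8)·D = −8x² + 24x + 24. Remainder: 5.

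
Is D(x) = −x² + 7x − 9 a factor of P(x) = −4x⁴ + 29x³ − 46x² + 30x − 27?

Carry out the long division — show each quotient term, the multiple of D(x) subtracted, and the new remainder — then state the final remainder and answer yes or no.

Step 1: lead(−4x⁴ + 29x³ − 46x² + 30x − 27) ÷ lead(D) = −4x⁴ ÷ −x² = 4x². Subtract (4x²)·D = −4x⁴ + 28x³ − 36x². Remainder: x³ − 10x² + 30x − 27.
Step 2: lead(x³ − 10x² + 30x − 27) ÷ lead(D) = x³ ÷ −x² = −x. Subtract (−x)·D = x³ − 7x² + 9x. Remainder: −3x² + 21x − 27.
Step 3: lead(−3x² + 21x − 27) ÷ lead(D) = −3x² ÷ −x² = 3. Subtract (3)·D = −3x² + 21x − 27. Remainder: 0.

R(x) = 0, so D(x) is a factor of P(x). yes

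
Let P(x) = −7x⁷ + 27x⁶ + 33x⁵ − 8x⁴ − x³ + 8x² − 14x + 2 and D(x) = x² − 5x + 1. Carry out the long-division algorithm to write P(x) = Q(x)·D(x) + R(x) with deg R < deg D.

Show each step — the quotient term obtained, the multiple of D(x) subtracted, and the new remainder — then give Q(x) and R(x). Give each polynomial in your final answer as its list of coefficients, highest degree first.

Step 1: lead(−7x⁷ + 27x⁶ + 33x⁵ − 8x⁴ − x³ + 8x² − 14x + 2) ÷ lead(D) = −7x⁷ ÷ x² = −7x⁵. Subtract (−7x⁵)·D = −7x⁷ + 35x⁶ − 7x⁵. Remainder: −8x⁶ + 40x⁵ − 8x⁴ − x³ + 8x² − 14x + 2.
Step 2: lead(−8x⁶ + 40x⁵ − 8x⁴ − x³ + 8x² − 14x + 2) ÷ lead(D) = −8x⁶ ÷ x² = −8x⁴. Subtract (−8x⁴)·D = −8x⁶ + 40x⁵ − 8x⁴. Remainder: −x³ + 8x² − 14x + 2.
Step 3: lead(−x³ + 8x² − 14x + 2) ÷ lead(D) = −x³ ÷ x² = −x. Subtract (−x)·D = −x³ + 5x² − x. Remainder: 3x² − 13x + 2.
Step 4: lead(3x² − 13x + 2) ÷ lead(D) = 3x² ÷ x² = 3. Subtract (3)·D = 3x² − 15x + 3. Remainder: 2x − 1.

Q = [-7, -8, 0, 0, -1, 3]; R = [2, -1]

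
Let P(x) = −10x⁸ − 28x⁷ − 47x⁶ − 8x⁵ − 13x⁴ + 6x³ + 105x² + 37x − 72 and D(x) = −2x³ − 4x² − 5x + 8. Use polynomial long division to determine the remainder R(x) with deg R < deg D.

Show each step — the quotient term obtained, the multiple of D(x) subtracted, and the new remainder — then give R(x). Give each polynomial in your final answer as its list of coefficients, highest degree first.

Step 1: lead(−10x⁸ − 28x⁷ − 47x⁶ − 8x⁵ − 13x⁴ + 6x³ + 105x² + 37x − 72) ÷ lead(D) = −10x⁸ ÷ −2x³ = 5x⁵. Subtract (5x⁵)·D = −10x⁸ − 20x⁷ − 25x⁶ + 40x⁵. Remainder: −8x⁷ − 22x⁶ − 48x⁵ − 13x⁴ + 6x³ + 105x² + 37x − 72.
Step 2: lead(−8x⁷ − 22x⁶ − 48x⁵ − 13x⁴ + 6x³ + 105x² + 37x − 72) ÷ lead(D) = −8x⁷ ÷ −2x³ = 4x⁴. Subtract (4x⁴)·D = −8x⁷ − 16x⁶ − 20x⁵ + 32x⁴. Remainder: −6x⁶ − 28x⁵ − 45x⁴ + 6x³ + 105x² + 37x − 72.
Step 3: lead(−6x⁶ − 28x⁵ − 45x⁴ + 6x³ + 105x² + 37x − 72) ÷ lead(D) = −6x⁶ ÷ −2x³ = 3x³. Subtract (3x³)·D = −6x⁶ − 12x⁵ − 15x⁴ + 24x³. Remainder: −16x⁵ − 30x⁴ − 18x³ + 105x² + 37x − 72.
Step 4: lead(−16x⁵ − 30x⁴ − 18x³ + 105x² + 37x − 72) ÷ lead(D) = −16x⁵ ÷ −2x³ = 8x². Subtract (8x²)·D = −16x⁵ − 32x⁴ − 40x³ + 64x². Remainder: 2x⁴ + 22x³ + 41x² + 37x − 72.
Step 5: lead(2x⁴ + 22x³ + 41x² + 37x − 72) ÷ lead(D) = 2x⁴ ÷ −2x³ = −x. Subtract (−x)·D = 2x⁴ + 4x³ + 5x² − 8x. Remainder: 18x³ + 36x² + 45x − 72.
Step 6: lead(18x³ + 36x² + 45x − 72) ÷ lead(D) = 18x³ ÷ −2x³ = −9. Subtract (−9)·D = 18x³ + 36x² + 45x − 72. Remainder: 0.

R = [0]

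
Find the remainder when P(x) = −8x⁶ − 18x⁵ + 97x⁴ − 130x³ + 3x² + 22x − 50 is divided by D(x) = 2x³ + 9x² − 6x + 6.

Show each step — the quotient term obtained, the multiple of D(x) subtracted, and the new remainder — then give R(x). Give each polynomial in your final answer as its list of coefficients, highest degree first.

Step 1: lead(−8x⁶ − 18x⁵ + 97x⁴ − 130x³ + 3x² + 22x − 50) ÷ lead(D) = −8x⁶ ÷ 2x³ = −4x³. Subtract (−4x³)·D = −8x⁶ − 36x⁵ + 24x⁴ − 24x³. Remainder: 18x⁵ + 73x⁴ − 106x³ + 3x² + 22x − 50.
Step 2: lead(18x⁵ + 73x⁴ − 106x³ + 3x² + 22x − 50) ÷ lead(D) = 18x⁵ ÷ 2x³ = 9x². Subtract (9x²)·D = 18x⁵ + 81x⁴ − 54x³ + 54x². Remainder: −8x⁴ − 52x³ − 51x² + 22x − 50.
Step 3: lead(−8x⁴ − 52x³ − 51x² + 22x − 50) ÷ lead(D) = −8x⁴ ÷ 2x³ = −4x. Subtract (−4x)·D = −8x⁴ − 36x³ + 24x² − 24x. Remainder: −16x³ − 75x² + 46x − 50.
Step 4: lead(−16x³ − 75x² + 46x − 50) ÷ lead(D) = −16x³ ÷ 2x³ = −8. Subtract (−8)·D = −16x³ − 72x² + 48x − 48. Remainder: −3x² − 2x − 2.

R = [-3, -2, -2]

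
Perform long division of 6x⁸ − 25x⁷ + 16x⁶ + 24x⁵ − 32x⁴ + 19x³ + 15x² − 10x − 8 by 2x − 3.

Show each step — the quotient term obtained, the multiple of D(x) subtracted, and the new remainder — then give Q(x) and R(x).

Q(x) = 3x⁷ − 8x⁶ − 4x⁵ + 6x⁴ − 7x³ − x² + 6x + 4; R(x) = 4

Step 1: lead(6x⁸ − 25x⁷ + 16x⁶ + 24x⁵ − 32x⁴ + 19x³ + 15x² − 10x − 8) ÷ lead(D) = 6x⁸ ÷ 2x = 3x⁷. Subtract (3x⁷)·D = 6x⁸ − 9x⁷. Remainder: −16x⁷ + 16x⁶ + 24x⁵ − 32x⁴ + 19x³ + 15x² − 10x − 8.
Step 2: lead(−16x⁷ + 16x⁶ + 24x⁵ − 32x⁴ + 19x³ + 15x² − 10x − 8) ÷ lead(D) = −16x⁷ ÷ 2x = −8x⁶. Subtract (−8x⁶)·D = −16x⁷ + 24x⁶. Remainder: −8x⁶ + 24x⁵ − 32x⁴ + 19x³ + 15x² − 10x − 8.
Step 3: lead(−8x⁶ + 24x⁵ − 32x⁴ + 19x³ + 15x² − 10x − 8) ÷ lead(D) = −8x⁶ ÷ 2x = −4x⁵. Subtract (−4x⁵)·D = −8x⁶ + 12x⁵. Remainder: 12x⁵ − 32x⁴ + 19x³ + 15x² − 10x − 8.
Step 4: lead(12x⁵ − 32x⁴ + 19x³ + 15x² − 10x − 8) ÷ lead(D) = 12x⁵ ÷ 2x = 6x⁴. Subtract (6x⁴)·D = 12x⁵ − 18x⁴. Remainder: −14x⁴ + 19x³ + 15x² − 10x − 8.
Step 5: lead(−14x⁴ + 19x³ + 15x² − 10x − 8) ÷ lead(D) = −14x⁴ ÷ 2x = −7x³. Subtract (−7x³)·D = −14x⁴ + 21x³. Remainder: −2x³ + 15x² − 10x − 8.
Step 6: lead(−2x³ + 15x² − 10x − 8) ÷ lead(D) = −2x³ ÷ 2x = −x². Subtract (−x²)·D = −2x³ + 3x². Remainder: 12x² − 10x − 8.
Step 7: lead(12x² − 10x − 8) ÷ lead(D) = 12x² ÷ 2x = 6x. Subtract (6x)·D = 12x² − 18x. Remainder: 8x − 8.
Step 8: lead(8x − 8) ÷ lead(D) = 8x ÷ 2x = 4. Subtract (4)·D = 8x − 12. Remainder: 4.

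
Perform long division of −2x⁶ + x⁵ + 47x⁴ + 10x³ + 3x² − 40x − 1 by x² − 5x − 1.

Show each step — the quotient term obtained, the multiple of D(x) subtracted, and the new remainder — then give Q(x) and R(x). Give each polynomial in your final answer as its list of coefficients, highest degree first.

Step 1: lead(−2x⁶ + x⁵ + 47x⁴ + 10x³ + 3x² − 40x − 1) ÷ lead(D) = −2x⁶ ÷ x² = −2x⁴. Subtract (−2x⁴)·D = −2x⁶ + 10x⁵ + 2x⁴. Remainder: −9x⁵ + 45x⁴ + 10x³ + 3x² − 40x − 1.
Step 2: lead(−9x⁵ + 45x⁴ + 10x³ + 3x² − 40x − 1) ÷ lead(D) = −9x⁵ ÷ x² = −9x³. Subtract (−9x³)·D = −9x⁵ + 45x⁴ + 9x³. Remainder: x³ + 3x² − 40x − 1.
Step 3: lead(x³ + 3x² − 40x − 1) ÷ lead(D) = x³ ÷ x² = x. Subtract (x)·D = x³ − 5x² − x. Remainder: 8x² − 39x − 1.
Step 4: lead(8x² − 39x − 1) ÷ lead(D) = 8x² ÷ x² = 8. Subtract (8)·D = 8x² − 40x − 8. Remainder: x + 7.

Q = [-2, -9, 0, 1, 8]; R = [1, 7]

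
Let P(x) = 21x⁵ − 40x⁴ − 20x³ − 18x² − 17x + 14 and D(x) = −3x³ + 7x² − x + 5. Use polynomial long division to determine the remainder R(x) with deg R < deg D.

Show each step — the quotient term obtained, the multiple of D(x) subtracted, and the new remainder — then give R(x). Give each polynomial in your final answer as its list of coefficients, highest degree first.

R = [4]

Step 1: lead(21x⁵ − 40x⁴ − 20x³ − 18x² − 17x + 14) ÷ lead(D) = 21x⁵ ÷ −3x³ = −7x². Subtract (−7x²)·D = 21x⁵ − 49x⁴ + 7x³ − 35x². Remainder: 9x⁴ − 27x³ + 17x² − 17x + 14.
Step 2: lead(9x⁴ − 27x³ + 17x² − 17x + 14) ÷ lead(D) = 9x⁴ ÷ −3x³ = −3x. Subtract (−3x)·D = 9x⁴ − 21x³ + 3x² − 15x. Remainder: −6x³ + 14x² − 2x + 14.
Step 3: lead(−6x³ + 14x² − 2x + 14) ÷ lead(D) = −6x³ ÷ −3x³ = 2. Subtract (2)·D = −6x³ + 14x² − 2x + 10. Remainder: 4.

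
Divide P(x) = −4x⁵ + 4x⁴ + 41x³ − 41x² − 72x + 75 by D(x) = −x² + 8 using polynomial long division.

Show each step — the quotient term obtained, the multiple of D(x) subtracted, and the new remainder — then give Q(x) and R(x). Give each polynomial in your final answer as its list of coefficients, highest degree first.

Step 1: lead(−4x⁵ + 4x⁴ + 41x³ − 41x² − 72x + 75) ÷ lead(D) = −4x⁵ ÷ −x² = 4x³. Subtract (4x³)·D = −4x⁵ + 32x³. Remainder: 4x⁴ + 9x³ − 41x² − 72x + 75.
Step 2: lead(4x⁴ + 9x³ − 41x² − 72x + 75) ÷ lead(D) = 4x⁴ ÷ −x² = −4x². Subtract (−4x²)·D = 4x⁴ − 32x². Remainder: 9x³ − 9x² − 72x + 75.
Step 3: lead(9x³ − 9x² − 72x + 75) ÷ lead(D) = 9x³ ÷ −x² = −9x. Subtract (−9x)·D = 9x³ − 72x. Remainder: −9x² + 75.
Step 4: lead(−9x² + 75) ÷ lead(D) = −9x² ÷ −x² = 9. Subtract (9)·D = −9x² + 72. Remainder: 3.

Q = [4, -4, -9, 9]; R = [3]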